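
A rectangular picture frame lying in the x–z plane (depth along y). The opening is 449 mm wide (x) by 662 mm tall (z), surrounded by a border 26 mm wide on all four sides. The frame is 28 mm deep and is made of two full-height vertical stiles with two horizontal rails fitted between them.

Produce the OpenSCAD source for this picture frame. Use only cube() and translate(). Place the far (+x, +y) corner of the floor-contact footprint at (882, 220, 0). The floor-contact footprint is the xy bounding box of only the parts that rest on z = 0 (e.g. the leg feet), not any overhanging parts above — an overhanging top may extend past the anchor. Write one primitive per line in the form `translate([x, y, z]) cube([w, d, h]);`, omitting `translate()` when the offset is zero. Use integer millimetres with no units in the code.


translate([381, 192, 0]) cube([26, 28, 714]);
translate([856, 192, 0]) cube([26, 28, 714]);
translate([407, 192, 0]) cube([449, 28, 26]);
translate([407, 192, 688]) cube([449, 28, 26]);


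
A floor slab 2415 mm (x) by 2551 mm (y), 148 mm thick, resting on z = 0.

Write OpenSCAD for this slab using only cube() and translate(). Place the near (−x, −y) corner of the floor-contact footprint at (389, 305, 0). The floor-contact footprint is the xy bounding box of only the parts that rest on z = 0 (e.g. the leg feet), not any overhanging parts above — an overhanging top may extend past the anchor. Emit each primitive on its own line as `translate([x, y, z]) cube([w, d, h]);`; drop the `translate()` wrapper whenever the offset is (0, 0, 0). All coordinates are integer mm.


translate([389, 305, 0]) cube([2415, 2551, 148]);


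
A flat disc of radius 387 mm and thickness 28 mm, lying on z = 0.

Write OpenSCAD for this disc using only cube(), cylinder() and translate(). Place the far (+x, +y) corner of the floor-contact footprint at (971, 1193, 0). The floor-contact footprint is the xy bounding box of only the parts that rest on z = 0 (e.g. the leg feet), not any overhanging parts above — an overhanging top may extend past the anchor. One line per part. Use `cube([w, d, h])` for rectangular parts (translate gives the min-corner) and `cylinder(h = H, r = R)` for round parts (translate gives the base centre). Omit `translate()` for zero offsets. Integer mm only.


translate([584, 806, 0]) cylinder(h = 28, r = 387);


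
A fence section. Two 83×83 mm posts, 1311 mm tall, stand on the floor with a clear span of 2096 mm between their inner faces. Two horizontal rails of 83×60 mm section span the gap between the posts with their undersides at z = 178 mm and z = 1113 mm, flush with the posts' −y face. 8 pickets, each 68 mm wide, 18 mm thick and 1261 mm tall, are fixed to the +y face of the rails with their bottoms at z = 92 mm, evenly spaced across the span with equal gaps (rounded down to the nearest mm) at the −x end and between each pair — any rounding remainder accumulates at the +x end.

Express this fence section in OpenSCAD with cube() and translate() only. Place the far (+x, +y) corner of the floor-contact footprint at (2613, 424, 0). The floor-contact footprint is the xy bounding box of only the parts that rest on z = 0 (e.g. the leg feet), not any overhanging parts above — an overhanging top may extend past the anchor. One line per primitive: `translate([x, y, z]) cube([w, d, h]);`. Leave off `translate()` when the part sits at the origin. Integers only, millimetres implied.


translate([351, 341, 0]) cube([83, 83, 1311]);
translate([2530, 341, 0]) cube([83, 83, 1311]);
translate([434, 341, 178]) cube([2096, 83, 60]);
translate([434, 341, 1113]) cube([2096, 83, 60]);
translate([606, 424, 92]) cube([68, 18, 1261]);
translate([846, 424, 92]) cube([68, 18, 1261]);
translate([1086, 424, 92]) cube([68, 18, 1261]);
translate([1326, 424, 92]) cube([68, 18, 1261]);
translate([1566, 424, 92]) cube([68, 18, 1261]);
translate([1806, 424, 92]) cube([68, 18, 1261]);
translate([2046, 424, 92]) cube([68, 18, 1261]);
translate([2286, 424, 92]) cube([68, 18, 1261]);


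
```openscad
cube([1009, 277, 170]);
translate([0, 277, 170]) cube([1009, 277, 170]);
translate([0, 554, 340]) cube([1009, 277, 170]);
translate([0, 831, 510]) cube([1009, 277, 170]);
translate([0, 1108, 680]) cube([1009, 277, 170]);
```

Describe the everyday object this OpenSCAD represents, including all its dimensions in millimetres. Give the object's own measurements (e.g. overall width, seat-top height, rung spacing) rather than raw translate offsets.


A straight staircase of 5 solid steps. Each step is 1009 mm wide (x), 277 mm deep (y, the going) and 170 mm tall (the rise). The first step rests on the floor; each subsequent step sits one going further in +y and one rise higher in +z, directly behind and above the previous step with no overlap.


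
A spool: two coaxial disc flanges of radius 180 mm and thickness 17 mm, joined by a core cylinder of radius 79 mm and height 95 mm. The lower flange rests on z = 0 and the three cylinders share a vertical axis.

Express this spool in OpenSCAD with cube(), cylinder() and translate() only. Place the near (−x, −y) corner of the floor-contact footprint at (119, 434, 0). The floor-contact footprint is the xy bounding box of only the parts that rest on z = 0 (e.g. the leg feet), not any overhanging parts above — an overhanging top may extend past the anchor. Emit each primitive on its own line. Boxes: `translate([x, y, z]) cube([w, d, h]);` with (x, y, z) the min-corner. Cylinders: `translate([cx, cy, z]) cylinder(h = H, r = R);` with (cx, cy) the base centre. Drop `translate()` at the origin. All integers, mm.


translate([299, 614, 0]) cylinder(h = 17, r = 180);
translate([299, 614, 17]) cylinder(h = 95, r = 79);
translate([299, 614, 112]) cylinder(h = 17, r = 180);


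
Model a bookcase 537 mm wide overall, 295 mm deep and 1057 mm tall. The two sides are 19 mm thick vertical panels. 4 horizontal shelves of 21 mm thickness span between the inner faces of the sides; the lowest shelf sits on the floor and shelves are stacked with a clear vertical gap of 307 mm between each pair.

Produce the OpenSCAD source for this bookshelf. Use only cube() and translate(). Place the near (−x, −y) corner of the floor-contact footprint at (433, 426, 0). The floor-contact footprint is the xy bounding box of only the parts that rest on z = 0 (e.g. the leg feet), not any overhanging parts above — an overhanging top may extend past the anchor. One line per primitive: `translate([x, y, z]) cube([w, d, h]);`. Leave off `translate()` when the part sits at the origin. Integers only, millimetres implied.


translate([433, 426, 0]) cube([19, 295, 1057]);
translate([951, 426, 0]) cube([19, 295, 1057]);
translate([452, 426, 0]) cube([499, 295, 21]);
translate([452, 426, 328]) cube([499, 295, 21]);
translate([452, 426, 656]) cube([499, 295, 21]);
translate([452, 426, 984]) cube([499, 295, 21]);


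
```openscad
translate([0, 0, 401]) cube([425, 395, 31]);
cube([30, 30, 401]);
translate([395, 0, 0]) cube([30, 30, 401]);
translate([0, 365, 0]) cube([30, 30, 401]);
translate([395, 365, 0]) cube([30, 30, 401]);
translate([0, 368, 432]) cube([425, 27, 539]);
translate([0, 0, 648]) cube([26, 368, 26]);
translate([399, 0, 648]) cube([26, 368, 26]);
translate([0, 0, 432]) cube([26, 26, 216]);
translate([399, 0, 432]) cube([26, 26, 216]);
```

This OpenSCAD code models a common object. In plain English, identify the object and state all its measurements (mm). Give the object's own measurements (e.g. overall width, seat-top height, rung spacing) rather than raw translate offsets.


A chair. The seat is a 425×395×31 mm slab with its top at z = 432 mm, on four 30×30 mm corner legs (flush with the seat edges, standing on z = 0). A flat backrest 27 mm thick, 539 mm tall, spans the full seat width and rises from the seat top along its +y edge, rear face flush with the rear of the seat. Two armrests of 26×26 mm section run along each side from the seat's front edge to the front of the backrest, top faces 242 mm above the seat top and outer faces flush with the seat's x-edges; a 26×26 mm post under the front of each armrest stands on the seat at the front corner.


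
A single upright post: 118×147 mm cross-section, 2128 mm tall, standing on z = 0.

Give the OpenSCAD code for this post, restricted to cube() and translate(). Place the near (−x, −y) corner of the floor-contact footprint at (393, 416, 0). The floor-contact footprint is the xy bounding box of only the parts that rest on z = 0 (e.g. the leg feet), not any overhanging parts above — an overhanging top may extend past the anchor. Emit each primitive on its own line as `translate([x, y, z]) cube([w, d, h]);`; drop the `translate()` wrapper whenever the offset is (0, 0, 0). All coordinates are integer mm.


translate([393, 416, 0]) cube([118, 147, 2128]);


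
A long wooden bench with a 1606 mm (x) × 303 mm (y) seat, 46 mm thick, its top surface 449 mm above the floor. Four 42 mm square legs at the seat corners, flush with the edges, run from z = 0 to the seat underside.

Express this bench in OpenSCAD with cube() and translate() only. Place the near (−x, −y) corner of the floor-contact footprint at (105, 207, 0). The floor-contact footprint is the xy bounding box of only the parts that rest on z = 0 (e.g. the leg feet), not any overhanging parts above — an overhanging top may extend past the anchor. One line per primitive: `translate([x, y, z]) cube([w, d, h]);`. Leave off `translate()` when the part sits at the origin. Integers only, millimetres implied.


translate([105, 207, 403]) cube([1606, 303, 46]);
translate([105, 207, 0]) cube([42, 42, 403]);
translate([105, 468, 0]) cube([42, 42, 403]);
translate([1669, 207, 0]) cube([42, 42, 403]);
translate([1669, 468, 0]) cube([42, 42, 403]);


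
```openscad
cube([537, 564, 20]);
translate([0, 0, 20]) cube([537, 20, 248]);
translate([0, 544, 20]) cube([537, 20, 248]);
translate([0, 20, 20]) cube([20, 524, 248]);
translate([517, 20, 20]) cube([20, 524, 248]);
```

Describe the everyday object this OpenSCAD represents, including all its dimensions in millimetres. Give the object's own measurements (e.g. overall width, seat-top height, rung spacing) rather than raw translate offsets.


An open-topped rectangular box: outside dimensions 537×564×268 mm, with a uniform wall and base thickness of 20 mm. The base is a full 537×564 slab on the floor; four walls sit on top of the base. The front and back walls (the −y and +y sides) span the full width; the two side walls fit between them.


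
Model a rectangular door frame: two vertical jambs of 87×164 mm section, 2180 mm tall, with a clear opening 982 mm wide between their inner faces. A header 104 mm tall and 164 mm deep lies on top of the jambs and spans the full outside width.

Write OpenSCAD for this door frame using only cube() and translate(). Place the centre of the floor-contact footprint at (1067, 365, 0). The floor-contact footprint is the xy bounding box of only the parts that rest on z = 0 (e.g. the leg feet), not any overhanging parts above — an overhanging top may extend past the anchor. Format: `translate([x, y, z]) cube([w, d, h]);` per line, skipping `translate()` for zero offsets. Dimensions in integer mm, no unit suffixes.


translate([489, 283, 0]) cube([87, 164, 2180]);
translate([1558, 283, 0]) cube([87, 164, 2180]);
translate([489, 283, 2180]) cube([1156, 164, 104]);


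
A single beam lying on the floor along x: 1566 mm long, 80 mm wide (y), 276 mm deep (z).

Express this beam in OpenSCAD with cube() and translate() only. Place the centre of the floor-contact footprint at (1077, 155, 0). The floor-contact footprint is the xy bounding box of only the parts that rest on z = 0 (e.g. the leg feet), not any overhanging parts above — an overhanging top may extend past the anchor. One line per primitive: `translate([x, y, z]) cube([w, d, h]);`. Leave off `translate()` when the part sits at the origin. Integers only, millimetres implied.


translate([294, 115, 0]) cube([1566, 80, 276]);


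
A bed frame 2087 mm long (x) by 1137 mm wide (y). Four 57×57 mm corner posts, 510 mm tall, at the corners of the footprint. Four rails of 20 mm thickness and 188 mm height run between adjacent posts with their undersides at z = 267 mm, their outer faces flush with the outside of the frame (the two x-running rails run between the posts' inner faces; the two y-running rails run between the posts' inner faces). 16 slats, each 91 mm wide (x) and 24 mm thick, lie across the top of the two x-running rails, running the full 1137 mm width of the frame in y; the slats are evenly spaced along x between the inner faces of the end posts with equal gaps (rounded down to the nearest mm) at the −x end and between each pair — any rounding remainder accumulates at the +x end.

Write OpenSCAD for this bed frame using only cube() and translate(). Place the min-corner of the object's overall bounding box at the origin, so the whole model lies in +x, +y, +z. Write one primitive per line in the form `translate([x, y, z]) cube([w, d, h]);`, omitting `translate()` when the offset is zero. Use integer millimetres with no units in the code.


cube([57, 57, 510]);
translate([0, 1080, 0]) cube([57, 57, 510]);
translate([2030, 0, 0]) cube([57, 57, 510]);
translate([2030, 1080, 0]) cube([57, 57, 510]);
translate([57, 0, 267]) cube([1973, 20, 188]);
translate([57, 1117, 267]) cube([1973, 20, 188]);
translate([0, 57, 267]) cube([20, 1023, 188]);
translate([2067, 57, 267]) cube([20, 1023, 188]);
translate([87, 0, 455]) cube([91, 1137, 24]);
translate([208, 0, 455]) cube([91, 1137, 24]);
translate([329, 0, 455]) cube([91, 1137, 24]);
translate([450, 0, 455]) cube([91, 1137, 24]);
translate([571, 0, 455]) cube([91, 1137, 24]);
translate([692, 0, 455]) cube([91, 1137, 24]);
translate([813, 0, 455]) cube([91, 1137, 24]);
translate([934, 0, 455]) cube([91, 1137, 24]);
translate([1055, 0, 455]) cube([91, 1137, 24]);
translate([1176, 0, 455]) cube([91, 1137, 24]);
translate([1297, 0, 455]) cube([91, 1137, 24]);
translate([1418, 0, 455]) cube([91, 1137, 24]);
translate([1539, 0, 455]) cube([91, 1137, 24]);
translate([1660, 0, 455]) cube([91, 1137, 24]);
translate([1781, 0, 455]) cube([91, 1137, 24]);
translate([1902, 0, 455]) cube([91, 1137, 24]);


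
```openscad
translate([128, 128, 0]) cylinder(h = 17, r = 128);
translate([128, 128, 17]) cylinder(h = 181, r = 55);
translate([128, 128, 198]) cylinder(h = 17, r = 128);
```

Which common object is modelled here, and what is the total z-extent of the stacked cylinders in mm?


A spool. The overall height is 215 mm.

Three coaxial cylinders, large–small–large — a spool. Two 17 mm flanges and a 181 mm core give 17 + 181 + 17 = 215 mm.


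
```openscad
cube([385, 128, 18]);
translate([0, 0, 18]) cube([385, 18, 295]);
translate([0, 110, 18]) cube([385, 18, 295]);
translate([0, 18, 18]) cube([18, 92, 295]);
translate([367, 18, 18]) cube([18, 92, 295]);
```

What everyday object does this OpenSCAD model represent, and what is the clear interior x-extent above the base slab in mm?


An open box. The internal width is 349 mm.

A 385×128 base slab with four walls standing on it — an open box. The base is 385 mm wide and the walls are 18 mm thick, so the internal width is 385 − 2 × 18 = 349 mm.


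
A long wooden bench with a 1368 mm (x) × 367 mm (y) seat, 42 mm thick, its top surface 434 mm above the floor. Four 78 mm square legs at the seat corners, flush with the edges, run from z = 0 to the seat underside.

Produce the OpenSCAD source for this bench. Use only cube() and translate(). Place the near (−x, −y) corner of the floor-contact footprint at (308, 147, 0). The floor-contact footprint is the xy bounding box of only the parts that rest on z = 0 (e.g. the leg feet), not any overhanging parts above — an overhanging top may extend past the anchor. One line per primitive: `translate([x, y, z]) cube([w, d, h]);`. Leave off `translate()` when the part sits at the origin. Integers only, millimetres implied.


translate([308, 147, 392]) cube([1368, 367, 42]);
translate([308, 147, 0]) cube([78, 78, 392]);
translate([308, 436, 0]) cube([78, 78, 392]);
translate([1598, 147, 0]) cube([78, 78, 392]);
translate([1598, 436, 0]) cube([78, 78, 392]);


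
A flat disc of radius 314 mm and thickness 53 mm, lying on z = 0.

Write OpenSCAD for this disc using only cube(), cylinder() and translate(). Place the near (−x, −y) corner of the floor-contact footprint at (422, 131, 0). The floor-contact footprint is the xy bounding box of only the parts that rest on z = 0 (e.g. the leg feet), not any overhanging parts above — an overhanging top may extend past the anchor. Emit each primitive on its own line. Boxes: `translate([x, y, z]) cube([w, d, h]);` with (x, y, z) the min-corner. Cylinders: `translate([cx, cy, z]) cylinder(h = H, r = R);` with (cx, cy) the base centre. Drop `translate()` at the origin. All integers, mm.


translate([736, 445, 0]) cylinder(h = 53, r = 314);


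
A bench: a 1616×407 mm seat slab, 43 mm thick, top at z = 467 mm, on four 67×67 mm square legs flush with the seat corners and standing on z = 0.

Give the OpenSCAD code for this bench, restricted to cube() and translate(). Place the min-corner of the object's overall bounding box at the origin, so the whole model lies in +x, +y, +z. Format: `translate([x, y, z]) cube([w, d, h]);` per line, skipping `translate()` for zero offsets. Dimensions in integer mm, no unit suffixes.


translate([0, 0, 424]) cube([1616, 407, 43]);
cube([67, 67, 424]);
translate([0, 340, 0]) cube([67, 67, 424]);
translate([1549, 0, 0]) cube([67, 67, 424]);
translate([1549, 340, 0]) cube([67, 67, 424]);


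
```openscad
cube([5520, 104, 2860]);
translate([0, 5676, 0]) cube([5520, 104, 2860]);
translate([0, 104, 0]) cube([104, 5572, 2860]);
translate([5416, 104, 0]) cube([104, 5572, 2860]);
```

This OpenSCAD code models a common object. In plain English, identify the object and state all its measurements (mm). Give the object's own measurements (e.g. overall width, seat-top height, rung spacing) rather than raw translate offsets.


The wall frame of a small rectangular building: four walls, each 2860 mm tall and 104 mm thick, enclosing a footprint 5520 mm (x) by 5780 mm (y) outside-to-outside, with no floor or roof. The front and back walls (the −y and +y sides) span the full width; the two side walls fit between them.


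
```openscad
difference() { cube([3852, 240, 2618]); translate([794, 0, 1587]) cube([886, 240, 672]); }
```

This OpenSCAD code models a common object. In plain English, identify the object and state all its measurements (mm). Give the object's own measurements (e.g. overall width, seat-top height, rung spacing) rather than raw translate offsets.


A wall 3852 mm long (x), 240 mm thick (y), 2618 mm tall, with a rectangular window opening cut through it. The opening is 886 mm wide and 672 mm tall; its sill is at z = 1587 mm and its near (−x) edge is 794 mm from the wall's −x end. The opening passes through the full wall thickness.


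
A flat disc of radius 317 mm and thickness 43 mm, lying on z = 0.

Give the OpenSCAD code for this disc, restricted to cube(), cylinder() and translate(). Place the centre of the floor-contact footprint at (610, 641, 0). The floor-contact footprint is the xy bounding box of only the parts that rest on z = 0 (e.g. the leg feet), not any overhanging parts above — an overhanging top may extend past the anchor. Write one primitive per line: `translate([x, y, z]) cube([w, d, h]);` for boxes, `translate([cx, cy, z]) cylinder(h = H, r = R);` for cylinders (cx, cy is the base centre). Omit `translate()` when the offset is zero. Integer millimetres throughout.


translate([610, 641, 0]) cylinder(h = 43, r = 317);


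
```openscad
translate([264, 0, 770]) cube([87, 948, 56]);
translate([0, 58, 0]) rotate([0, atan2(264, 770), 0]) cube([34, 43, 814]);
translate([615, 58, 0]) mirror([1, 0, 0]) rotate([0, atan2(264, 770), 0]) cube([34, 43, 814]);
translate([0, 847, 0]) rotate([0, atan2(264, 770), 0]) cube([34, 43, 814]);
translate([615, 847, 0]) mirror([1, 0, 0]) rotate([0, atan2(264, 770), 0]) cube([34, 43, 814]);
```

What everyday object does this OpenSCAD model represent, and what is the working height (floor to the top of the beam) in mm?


A sawhorse. The overall height is 826 mm.

A beam across two mirrored pairs of raked legs — a sawhorse. The beam's underside is at z = 770 (matching the legs' vertical rise in atan2(264, 770)) and the beam is 56 mm tall, so its top is at 770 + 56 = 826 mm. The raked legs top out at the beam's underside, so that is the highest point.


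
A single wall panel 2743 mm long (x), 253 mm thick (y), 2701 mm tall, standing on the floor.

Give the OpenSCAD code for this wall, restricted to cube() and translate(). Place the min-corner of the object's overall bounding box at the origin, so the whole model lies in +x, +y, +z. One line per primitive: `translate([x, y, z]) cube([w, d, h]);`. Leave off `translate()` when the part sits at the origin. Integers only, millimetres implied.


cube([2743, 253, 2701]);


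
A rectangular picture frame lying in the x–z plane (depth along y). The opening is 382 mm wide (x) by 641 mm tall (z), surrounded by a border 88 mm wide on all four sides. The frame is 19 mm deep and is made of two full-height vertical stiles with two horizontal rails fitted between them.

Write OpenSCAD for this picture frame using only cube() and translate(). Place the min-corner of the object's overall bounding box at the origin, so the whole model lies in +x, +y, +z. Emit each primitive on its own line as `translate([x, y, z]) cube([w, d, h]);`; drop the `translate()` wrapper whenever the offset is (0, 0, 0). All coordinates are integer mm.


cube([88, 19, 817]);
translate([470, 0, 0]) cube([88, 19, 817]);
translate([88, 0, 0]) cube([382, 19, 88]);
translate([88, 0, 729]) cube([382, 19, 88]);


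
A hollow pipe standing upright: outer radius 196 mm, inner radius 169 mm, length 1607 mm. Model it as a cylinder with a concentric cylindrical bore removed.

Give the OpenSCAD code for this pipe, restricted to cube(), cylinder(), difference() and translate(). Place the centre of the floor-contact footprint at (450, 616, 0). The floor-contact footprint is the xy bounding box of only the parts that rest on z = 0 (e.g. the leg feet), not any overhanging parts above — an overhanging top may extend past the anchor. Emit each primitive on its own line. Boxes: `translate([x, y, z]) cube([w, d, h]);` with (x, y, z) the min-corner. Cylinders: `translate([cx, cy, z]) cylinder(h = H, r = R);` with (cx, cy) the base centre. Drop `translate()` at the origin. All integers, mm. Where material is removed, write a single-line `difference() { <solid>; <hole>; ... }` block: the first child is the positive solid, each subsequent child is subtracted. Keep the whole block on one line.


difference() { translate([450, 616, 0]) cylinder(h = 1607, r = 196); translate([450, 616, 0]) cylinder(h = 1607, r = 169); }


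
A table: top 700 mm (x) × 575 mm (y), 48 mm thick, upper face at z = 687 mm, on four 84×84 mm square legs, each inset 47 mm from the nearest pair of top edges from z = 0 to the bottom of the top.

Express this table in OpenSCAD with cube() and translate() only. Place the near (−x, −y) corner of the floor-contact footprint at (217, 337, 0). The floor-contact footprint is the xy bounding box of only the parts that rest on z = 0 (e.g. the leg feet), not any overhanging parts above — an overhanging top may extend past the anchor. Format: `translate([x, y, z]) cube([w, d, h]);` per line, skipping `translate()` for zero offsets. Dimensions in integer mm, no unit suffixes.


translate([170, 290, 639]) cube([700, 575, 48]);
translate([217, 337, 0]) cube([84, 84, 639]);
translate([739, 337, 0]) cube([84, 84, 639]);
translate([217, 734, 0]) cube([84, 84, 639]);
translate([739, 734, 0]) cube([84, 84, 639]);


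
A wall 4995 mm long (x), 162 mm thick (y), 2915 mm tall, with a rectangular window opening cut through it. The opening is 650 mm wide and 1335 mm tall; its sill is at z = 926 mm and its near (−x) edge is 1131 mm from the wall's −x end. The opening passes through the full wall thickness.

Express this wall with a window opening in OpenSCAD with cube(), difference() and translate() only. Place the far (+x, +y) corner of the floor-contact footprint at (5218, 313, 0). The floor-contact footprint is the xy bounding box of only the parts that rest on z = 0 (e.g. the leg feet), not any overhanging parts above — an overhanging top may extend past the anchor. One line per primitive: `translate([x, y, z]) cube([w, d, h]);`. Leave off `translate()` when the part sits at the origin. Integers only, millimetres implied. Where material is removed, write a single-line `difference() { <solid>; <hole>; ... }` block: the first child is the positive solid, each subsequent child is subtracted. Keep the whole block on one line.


difference() { translate([223, 151, 0]) cube([4995, 162, 2915]); translate([1354, 151, 926]) cube([650, 162, 1335]); }


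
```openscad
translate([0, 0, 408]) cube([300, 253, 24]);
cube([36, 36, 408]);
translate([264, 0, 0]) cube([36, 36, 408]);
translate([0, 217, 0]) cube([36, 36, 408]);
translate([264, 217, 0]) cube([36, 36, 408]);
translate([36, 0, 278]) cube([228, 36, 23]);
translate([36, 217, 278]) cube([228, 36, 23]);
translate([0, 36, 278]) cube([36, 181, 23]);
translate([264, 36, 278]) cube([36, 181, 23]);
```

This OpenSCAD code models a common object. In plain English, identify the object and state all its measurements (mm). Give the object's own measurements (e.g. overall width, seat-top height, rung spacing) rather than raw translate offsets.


A simple wooden stool: a rectangular seat 300 mm (x) by 253 mm (y), 24 mm thick, top face at z = 432 mm, on four square legs, each 36×36 mm in cross-section. The legs rest on z = 0, each flush with a corner of the seat. Four stretchers, 36 mm wide and 23 mm tall, connect adjacent legs with their undersides at z = 278 mm, each running between the inner faces of the legs it joins and aligned with the legs' outer faces on the other axis.


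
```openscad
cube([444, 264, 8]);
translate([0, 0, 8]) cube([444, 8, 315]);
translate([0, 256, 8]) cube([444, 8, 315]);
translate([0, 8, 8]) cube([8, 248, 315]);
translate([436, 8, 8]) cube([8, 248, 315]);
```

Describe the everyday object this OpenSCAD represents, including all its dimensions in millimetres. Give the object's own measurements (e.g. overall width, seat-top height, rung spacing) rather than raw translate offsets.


An open-topped rectangular box: outside dimensions 444×264×323 mm, with a uniform wall and base thickness of 8 mm. The base is a full 444×264 slab on the floor; four walls sit on top of the base. The front and back walls (the −y and +y sides) span the full width; the two side walls fit between them.


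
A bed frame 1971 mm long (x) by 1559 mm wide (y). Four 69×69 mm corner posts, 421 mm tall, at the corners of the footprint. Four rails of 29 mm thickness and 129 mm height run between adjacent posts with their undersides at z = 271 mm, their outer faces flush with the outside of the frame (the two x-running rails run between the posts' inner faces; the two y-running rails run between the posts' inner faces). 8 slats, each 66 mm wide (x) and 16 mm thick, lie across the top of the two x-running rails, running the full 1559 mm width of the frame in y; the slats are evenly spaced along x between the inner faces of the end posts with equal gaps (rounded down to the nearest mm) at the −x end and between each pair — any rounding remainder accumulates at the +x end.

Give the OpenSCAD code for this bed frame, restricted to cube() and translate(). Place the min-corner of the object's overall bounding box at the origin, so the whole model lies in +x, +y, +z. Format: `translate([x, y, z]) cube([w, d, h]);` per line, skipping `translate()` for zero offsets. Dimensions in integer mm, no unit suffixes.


cube([69, 69, 421]);
translate([0, 1490, 0]) cube([69, 69, 421]);
translate([1902, 0, 0]) cube([69, 69, 421]);
translate([1902, 1490, 0]) cube([69, 69, 421]);
translate([69, 0, 271]) cube([1833, 29, 129]);
translate([69, 1530, 271]) cube([1833, 29, 129]);
translate([0, 69, 271]) cube([29, 1421, 129]);
translate([1942, 69, 271]) cube([29, 1421, 129]);
translate([214, 0, 400]) cube([66, 1559, 16]);
translate([425, 0, 400]) cube([66, 1559, 16]);
translate([636, 0, 400]) cube([66, 1559, 16]);
translate([847, 0, 400]) cube([66, 1559, 16]);
translate([1058, 0, 400]) cube([66, 1559, 16]);
translate([1269, 0, 400]) cube([66, 1559, 16]);
translate([1480, 0, 400]) cube([66, 1559, 16]);
translate([1691, 0, 400]) cube([66, 1559, 16]);


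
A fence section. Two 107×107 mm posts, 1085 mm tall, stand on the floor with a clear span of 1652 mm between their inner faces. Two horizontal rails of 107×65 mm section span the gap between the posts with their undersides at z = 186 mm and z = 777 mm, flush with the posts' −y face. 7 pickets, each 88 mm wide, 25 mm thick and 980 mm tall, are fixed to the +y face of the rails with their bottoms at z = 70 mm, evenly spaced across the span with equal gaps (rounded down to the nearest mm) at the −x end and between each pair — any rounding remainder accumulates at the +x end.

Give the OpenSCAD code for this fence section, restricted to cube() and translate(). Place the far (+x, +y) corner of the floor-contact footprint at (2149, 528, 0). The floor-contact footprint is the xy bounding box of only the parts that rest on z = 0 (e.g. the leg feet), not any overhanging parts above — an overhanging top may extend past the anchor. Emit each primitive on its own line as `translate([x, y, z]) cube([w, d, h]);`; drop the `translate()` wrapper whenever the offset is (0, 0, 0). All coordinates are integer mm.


translate([283, 421, 0]) cube([107, 107, 1085]);
translate([2042, 421, 0]) cube([107, 107, 1085]);
translate([390, 421, 186]) cube([1652, 107, 65]);
translate([390, 421, 777]) cube([1652, 107, 65]);
translate([519, 528, 70]) cube([88, 25, 980]);
translate([736, 528, 70]) cube([88, 25, 980]);
translate([953, 528, 70]) cube([88, 25, 980]);
translate([1170, 528, 70]) cube([88, 25, 980]);
translate([1387, 528, 70]) cube([88, 25, 980]);
translate([1604, 528, 70]) cube([88, 25, 980]);
translate([1821, 528, 70]) cube([88, 25, 980]);


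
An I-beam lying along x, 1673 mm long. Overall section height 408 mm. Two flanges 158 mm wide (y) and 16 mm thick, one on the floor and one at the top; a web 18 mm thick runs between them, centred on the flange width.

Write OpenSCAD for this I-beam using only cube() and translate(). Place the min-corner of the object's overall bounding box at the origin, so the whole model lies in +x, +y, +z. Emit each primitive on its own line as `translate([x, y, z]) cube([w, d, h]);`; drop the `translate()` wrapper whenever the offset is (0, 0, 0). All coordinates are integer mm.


cube([1673, 158, 16]);
translate([0, 70, 16]) cube([1673, 18, 376]);
translate([0, 0, 392]) cube([1673, 158, 16]);


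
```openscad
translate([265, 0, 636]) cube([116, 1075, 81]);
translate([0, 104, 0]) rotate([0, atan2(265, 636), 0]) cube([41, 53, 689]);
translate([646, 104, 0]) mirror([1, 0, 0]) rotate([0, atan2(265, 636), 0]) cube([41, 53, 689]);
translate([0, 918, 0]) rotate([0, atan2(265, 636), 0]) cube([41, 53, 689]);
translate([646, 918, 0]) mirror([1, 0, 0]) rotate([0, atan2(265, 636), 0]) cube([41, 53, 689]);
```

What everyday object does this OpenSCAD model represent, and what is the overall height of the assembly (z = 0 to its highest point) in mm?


A sawhorse. The overall height is 717 mm.

A beam across two mirrored pairs of raked legs — a sawhorse. The beam's underside is at z = 636 (matching the legs' vertical rise in atan2(265, 636)) and the beam is 81 mm tall, so its top is at 636 + 81 = 717 mm. The raked legs top out at the beam's underside, so that is the highest point.


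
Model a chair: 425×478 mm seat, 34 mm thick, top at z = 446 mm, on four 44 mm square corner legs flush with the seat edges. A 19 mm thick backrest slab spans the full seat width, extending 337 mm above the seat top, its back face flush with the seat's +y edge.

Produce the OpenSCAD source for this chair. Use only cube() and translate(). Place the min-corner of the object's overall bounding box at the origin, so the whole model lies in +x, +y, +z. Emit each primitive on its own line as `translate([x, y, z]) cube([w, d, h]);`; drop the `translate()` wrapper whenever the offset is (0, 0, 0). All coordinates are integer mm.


// leg_h = 446 - 34 = 412
translate([0, 0, 412]) cube([425, 478, 34]);
cube([44, 44, 412]);
translate([381, 0, 0]) cube([44, 44, 412]);
translate([0, 434, 0]) cube([44, 44, 412]);
translate([381, 434, 0]) cube([44, 44, 412]);
translate([0, 459, 446]) cube([425, 19, 337]);


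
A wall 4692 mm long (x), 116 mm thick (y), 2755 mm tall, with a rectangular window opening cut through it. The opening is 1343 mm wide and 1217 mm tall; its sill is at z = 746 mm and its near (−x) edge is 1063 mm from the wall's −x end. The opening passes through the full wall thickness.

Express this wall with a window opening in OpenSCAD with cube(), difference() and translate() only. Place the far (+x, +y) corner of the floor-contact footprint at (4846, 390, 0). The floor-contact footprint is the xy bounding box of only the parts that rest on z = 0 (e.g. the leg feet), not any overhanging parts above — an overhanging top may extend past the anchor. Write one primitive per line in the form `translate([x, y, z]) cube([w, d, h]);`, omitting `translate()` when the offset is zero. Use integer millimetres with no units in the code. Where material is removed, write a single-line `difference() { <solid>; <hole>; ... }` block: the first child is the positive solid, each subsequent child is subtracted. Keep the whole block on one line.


difference() { translate([154, 274, 0]) cube([4692, 116, 2755]); translate([1217, 274, 746]) cube([1343, 116, 1217]); }


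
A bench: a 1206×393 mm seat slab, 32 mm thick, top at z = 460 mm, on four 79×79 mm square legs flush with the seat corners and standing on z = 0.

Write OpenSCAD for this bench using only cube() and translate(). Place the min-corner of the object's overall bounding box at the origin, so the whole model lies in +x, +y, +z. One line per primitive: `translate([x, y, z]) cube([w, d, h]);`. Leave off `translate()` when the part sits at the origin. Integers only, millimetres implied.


translate([0, 0, 428]) cube([1206, 393, 32]);
cube([79, 79, 428]);
translate([0, 314, 0]) cube([79, 79, 428]);
translate([1127, 0, 0]) cube([79, 79, 428]);
translate([1127, 314, 0]) cube([79, 79, 428]);


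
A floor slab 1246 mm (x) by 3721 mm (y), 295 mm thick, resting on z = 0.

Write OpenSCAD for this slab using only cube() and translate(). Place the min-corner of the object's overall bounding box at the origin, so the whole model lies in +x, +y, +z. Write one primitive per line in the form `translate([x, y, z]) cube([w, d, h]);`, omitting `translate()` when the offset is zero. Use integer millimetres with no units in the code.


cube([1246, 3721, 295]);


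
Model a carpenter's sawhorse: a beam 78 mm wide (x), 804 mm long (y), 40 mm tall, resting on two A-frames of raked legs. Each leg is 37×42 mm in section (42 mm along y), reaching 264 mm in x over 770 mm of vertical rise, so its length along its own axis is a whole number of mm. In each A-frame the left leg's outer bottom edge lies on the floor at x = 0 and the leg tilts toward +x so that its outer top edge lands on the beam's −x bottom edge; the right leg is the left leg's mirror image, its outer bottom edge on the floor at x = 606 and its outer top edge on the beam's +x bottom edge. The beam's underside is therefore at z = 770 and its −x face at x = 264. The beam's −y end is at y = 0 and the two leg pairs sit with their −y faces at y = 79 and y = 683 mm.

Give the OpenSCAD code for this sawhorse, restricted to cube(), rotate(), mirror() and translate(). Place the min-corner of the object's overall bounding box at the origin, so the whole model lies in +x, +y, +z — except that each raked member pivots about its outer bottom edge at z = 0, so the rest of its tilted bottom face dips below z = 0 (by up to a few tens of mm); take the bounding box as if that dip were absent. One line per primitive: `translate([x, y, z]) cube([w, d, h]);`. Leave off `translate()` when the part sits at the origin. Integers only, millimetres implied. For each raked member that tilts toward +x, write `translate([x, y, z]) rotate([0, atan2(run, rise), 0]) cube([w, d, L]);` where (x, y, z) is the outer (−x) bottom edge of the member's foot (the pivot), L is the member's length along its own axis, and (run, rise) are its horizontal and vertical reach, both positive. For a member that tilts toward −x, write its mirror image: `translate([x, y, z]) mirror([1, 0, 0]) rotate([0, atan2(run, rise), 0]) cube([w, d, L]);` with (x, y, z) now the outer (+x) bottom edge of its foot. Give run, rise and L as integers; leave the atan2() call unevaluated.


// leg length = √(264² + 770²) = 814
// right-leg outer foot x = 2·264 + 78 = 606
// beam min-corner = (264, 0, 770)
translate([264, 0, 770]) cube([78, 804, 40]);
translate([0, 79, 0]) rotate([0, atan2(264, 770), 0]) cube([37, 42, 814]);
translate([606, 79, 0]) mirror([1, 0, 0]) rotate([0, atan2(264, 770), 0]) cube([37, 42, 814]);
translate([0, 683, 0]) rotate([0, atan2(264, 770), 0]) cube([37, 42, 814]);
translate([606, 683, 0]) mirror([1, 0, 0]) rotate([0, atan2(264, 770), 0]) cube([37, 42, 814]);


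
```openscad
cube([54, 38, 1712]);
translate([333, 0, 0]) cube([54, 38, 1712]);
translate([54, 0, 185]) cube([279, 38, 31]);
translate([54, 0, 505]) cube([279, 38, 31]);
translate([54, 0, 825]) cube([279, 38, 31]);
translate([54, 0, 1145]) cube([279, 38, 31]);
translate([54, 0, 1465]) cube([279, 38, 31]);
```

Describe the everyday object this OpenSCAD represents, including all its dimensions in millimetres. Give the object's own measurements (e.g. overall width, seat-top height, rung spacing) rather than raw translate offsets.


A straight ladder. Two 54×38 mm vertical rails, 1712 mm tall, stand 387 mm apart (outside-to-outside) with their front faces coplanar on the −y side. 5 rungs, each 38 mm deep and 31 mm tall, span between the inner faces of the rails, front faces flush with the rails. The lowest rung's underside is at z = 185 mm and rungs are spaced 320 mm apart (underside to underside).


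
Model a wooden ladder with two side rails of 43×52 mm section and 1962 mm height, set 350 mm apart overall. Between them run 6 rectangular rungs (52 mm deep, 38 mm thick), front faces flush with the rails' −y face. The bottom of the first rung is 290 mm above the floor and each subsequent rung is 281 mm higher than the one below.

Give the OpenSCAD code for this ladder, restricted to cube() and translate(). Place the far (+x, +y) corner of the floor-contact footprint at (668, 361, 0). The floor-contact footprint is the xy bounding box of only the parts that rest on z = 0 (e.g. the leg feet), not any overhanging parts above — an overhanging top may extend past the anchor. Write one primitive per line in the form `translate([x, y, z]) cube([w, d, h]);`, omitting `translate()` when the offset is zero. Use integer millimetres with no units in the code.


// rung span = 350 - 2*43 = 264
// rung[k] z = 290 + k*281
translate([318, 309, 0]) cube([43, 52, 1962]);
translate([625, 309, 0]) cube([43, 52, 1962]);
translate([361, 309, 290]) cube([264, 52, 38]);
translate([361, 309, 571]) cube([264, 52, 38]);
translate([361, 309, 852]) cube([264, 52, 38]);
translate([361, 309, 1133]) cube([264, 52, 38]);
translate([361, 309, 1414]) cube([264, 52, 38]);
translate([361, 309, 1695]) cube([264, 52, 38]);


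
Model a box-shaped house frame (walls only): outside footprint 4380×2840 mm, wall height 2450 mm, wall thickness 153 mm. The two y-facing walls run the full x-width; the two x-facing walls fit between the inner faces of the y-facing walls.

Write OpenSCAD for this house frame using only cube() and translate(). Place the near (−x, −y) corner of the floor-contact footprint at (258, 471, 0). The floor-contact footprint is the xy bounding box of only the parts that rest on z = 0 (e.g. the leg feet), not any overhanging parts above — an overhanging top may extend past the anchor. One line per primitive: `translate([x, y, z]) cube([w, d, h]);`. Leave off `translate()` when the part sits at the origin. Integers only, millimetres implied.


translate([258, 471, 0]) cube([4380, 153, 2450]);
translate([258, 3158, 0]) cube([4380, 153, 2450]);
translate([258, 624, 0]) cube([153, 2534, 2450]);
translate([4485, 624, 0]) cube([153, 2534, 2450]);
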